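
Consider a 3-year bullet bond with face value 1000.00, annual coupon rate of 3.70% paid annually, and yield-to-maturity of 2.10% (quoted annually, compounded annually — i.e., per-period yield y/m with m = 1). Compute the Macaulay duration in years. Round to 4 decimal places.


Coupon per period c = face * coupon_rate / m = 37.000000
Periods per year m = 1; per-period yield y/m = 0.021000
Number of cashflows N = 3
Cashflows (t years, CF_t, discount factor 1/(1+y/m)^(m*t), PV):
  t = 1.0000: CF_t = 37.000000, DF = 0.979432, PV = 36.238981
  t = 2.0000: CF_t = 37.000000, DF = 0.959287, PV = 35.493615
  t = 3.0000: CF_t = 1037.000000, DF = 0.939556, PV = 974.319804
Price P = sum_t PV_t = 1046.052401
Macaulay numerator sum_t t * PV_t:
  t * PV_t at t = 1.0000: 36.238981
  t * PV_t at t = 2.0000: 70.987231
  t * PV_t at t = 3.0000: 2922.959412
Macaulay duration D = (sum_t t * PV_t) / P = 3030.185625 / 1046.052401 = 2.896782

Answer: Macaulay duration = 2.8968 years


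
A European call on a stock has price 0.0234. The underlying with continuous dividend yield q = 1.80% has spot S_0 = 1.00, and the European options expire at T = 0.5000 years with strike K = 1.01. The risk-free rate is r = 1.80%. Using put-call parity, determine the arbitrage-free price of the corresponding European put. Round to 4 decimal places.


Answer: Put price = 0.0333

Derivation:
Put-call parity: C - P = S_0 * exp(-qT) - K * exp(-rT).
S_0 * exp(-qT) = 1.0000 * 0.99104038 = 0.99104038
K * exp(-rT) = 1.0100 * 0.99104038 = 1.00095078
P = C - S*exp(-qT) + K*exp(-rT)
P = 0.0234 - 0.99104038 + 1.00095078 = 0.0333


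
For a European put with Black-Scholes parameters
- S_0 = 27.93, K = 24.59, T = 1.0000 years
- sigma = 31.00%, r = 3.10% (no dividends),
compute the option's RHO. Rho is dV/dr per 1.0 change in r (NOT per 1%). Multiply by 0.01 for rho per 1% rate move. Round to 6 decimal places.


Answer: Rho = -8.605520

Derivation:
d1 = 0.6658436249; d2 = 0.3558436249
phi(d1) = 0.3196232247; exp(-qT) = 1.0000000000; exp(-rT) = 0.9694755731
N(-d2) = 0.3609788383
Rho = -K*T*exp(-rT)*N(-d2) = -24.5900 * 1.0000 * 0.9694755731 * 0.3609788383 = -8.605520


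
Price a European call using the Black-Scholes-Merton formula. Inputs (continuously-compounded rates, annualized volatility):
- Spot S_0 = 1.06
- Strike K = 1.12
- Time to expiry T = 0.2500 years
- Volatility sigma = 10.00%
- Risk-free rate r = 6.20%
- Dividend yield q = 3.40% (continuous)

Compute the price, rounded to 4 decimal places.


Answer: Price = 0.0048

Derivation:
d1 = (ln(S/K) + (r - q + 0.5*sigma^2) * T) / (sigma * sqrt(T)) = -0.93619554
d2 = d1 - sigma * sqrt(T) = -0.98619554
exp(-rT) = 0.98461951; exp(-qT) = 0.99153602
C = S_0 * exp(-qT) * N(d1) - K * exp(-rT) * N(d2)
N(d1) = 0.17458626; N(d2) = 0.16201858
C = 1.0600 * 0.99153602 * 0.17458626 - 1.1200 * 0.98461951 * 0.16201858 = 0.0048


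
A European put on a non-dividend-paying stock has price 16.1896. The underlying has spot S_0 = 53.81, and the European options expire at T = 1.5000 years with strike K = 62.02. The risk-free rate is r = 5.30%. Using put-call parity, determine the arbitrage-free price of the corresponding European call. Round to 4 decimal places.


Put-call parity: C - P = S_0 * exp(-qT) - K * exp(-rT).
S_0 * exp(-qT) = 53.8100 * 1.00000000 = 53.81000000
K * exp(-rT) = 62.0200 * 0.92357802 = 57.28030880
C = P + S*exp(-qT) - K*exp(-rT)
C = 16.1896 + 53.81000000 - 57.28030880 = 12.7193

Answer: Call price = 12.7193


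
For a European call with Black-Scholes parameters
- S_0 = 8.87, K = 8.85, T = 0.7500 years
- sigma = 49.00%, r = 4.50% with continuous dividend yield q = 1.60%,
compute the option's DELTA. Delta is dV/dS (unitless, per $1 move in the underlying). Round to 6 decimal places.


Answer: Delta = 0.598711

Derivation:
d1 = 0.2687502756; d2 = -0.1556021723
phi(d1) = 0.3847921777; exp(-qT) = 0.9880717129; exp(-rT) = 0.9668131777
N(d1) = 0.6059390699
Delta = exp(-qT) * N(d1) = 0.9880717129 * 0.6059390699 = 0.598711


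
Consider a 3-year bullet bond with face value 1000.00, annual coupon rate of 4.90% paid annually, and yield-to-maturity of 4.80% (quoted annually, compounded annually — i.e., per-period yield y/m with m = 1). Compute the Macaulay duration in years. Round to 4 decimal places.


Answer: Macaulay duration = 2.8623 years

Derivation:
Coupon per period c = face * coupon_rate / m = 49.000000
Periods per year m = 1; per-period yield y/m = 0.048000
Number of cashflows N = 3
Cashflows (t years, CF_t, discount factor 1/(1+y/m)^(m*t), PV):
  t = 1.0000: CF_t = 49.000000, DF = 0.954198, PV = 46.755725
  t = 2.0000: CF_t = 49.000000, DF = 0.910495, PV = 44.614242
  t = 3.0000: CF_t = 1049.000000, DF = 0.868793, PV = 911.363519
Price P = sum_t PV_t = 1002.733486
Macaulay numerator sum_t t * PV_t:
  t * PV_t at t = 1.0000: 46.755725
  t * PV_t at t = 2.0000: 89.228483
  t * PV_t at t = 3.0000: 2734.090557
Macaulay duration D = (sum_t t * PV_t) / P = 2870.074766 / 1002.733486 = 2.862251


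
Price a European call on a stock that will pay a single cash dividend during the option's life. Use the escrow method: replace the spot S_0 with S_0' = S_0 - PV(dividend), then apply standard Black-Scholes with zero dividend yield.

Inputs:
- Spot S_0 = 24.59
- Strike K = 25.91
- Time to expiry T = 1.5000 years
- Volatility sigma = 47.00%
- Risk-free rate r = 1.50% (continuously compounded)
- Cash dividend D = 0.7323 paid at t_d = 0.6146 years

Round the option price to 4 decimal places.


Answer: Price = 4.8665

Derivation:
PV(D) = D * exp(-r * t_d) = 0.7323 * 0.99082336 = 0.72557995
S_0' = S_0 - PV(D) = 24.5900 - 0.72557995 = 23.86442005
d1 = (ln(S_0'/K) + (r + sigma^2/2)*T) / (sigma*sqrt(T)) = 0.18403252
d2 = d1 - sigma*sqrt(T) = -0.39159757
exp(-rT) = 0.97775124
N(d1) = 0.57300603; N(d2) = 0.34767779
C = S_0' * N(d1) - K * exp(-rT) * N(d2) = 23.86442005 * 0.57300603 - 25.9100 * 0.97775124 * 0.34767779 = 4.8665


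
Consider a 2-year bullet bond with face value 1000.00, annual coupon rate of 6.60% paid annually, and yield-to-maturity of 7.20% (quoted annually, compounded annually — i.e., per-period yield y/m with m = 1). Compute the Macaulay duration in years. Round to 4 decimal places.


Coupon per period c = face * coupon_rate / m = 66.000000
Periods per year m = 1; per-period yield y/m = 0.072000
Number of cashflows N = 2
Cashflows (t years, CF_t, discount factor 1/(1+y/m)^(m*t), PV):
  t = 1.0000: CF_t = 66.000000, DF = 0.932836, PV = 61.567164
  t = 2.0000: CF_t = 1066.000000, DF = 0.870183, PV = 927.614725
Price P = sum_t PV_t = 989.181889
Macaulay numerator sum_t t * PV_t:
  t * PV_t at t = 1.0000: 61.567164
  t * PV_t at t = 2.0000: 1855.229450
Macaulay duration D = (sum_t t * PV_t) / P = 1916.796614 / 989.181889 = 1.937760

Answer: Macaulay duration = 1.9378 years


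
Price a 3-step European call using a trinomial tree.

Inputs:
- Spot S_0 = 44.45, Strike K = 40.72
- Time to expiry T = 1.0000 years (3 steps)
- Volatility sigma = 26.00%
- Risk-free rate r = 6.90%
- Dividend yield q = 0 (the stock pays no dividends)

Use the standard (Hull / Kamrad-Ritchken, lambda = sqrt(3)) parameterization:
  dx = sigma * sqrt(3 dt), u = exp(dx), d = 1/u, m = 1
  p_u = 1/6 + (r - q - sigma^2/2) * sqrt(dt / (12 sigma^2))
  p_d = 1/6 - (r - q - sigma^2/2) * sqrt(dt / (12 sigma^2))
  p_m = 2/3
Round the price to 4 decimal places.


dt = T/N = 0.333333; dx = sigma*sqrt(3*dt) = 0.260000
u = exp(dx) = 1.296930; d = 1/u = 0.771052
p_u = 0.189231, p_m = 0.666667, p_d = 0.144103
Discount per step: exp(-r*dt) = 0.977262
Stock lattice S(k, j) with j the centered position index:
  k=0: S(0,+0) = 44.4500
  k=1: S(1,-1) = 34.2732; S(1,+0) = 44.4500; S(1,+1) = 57.6485
  k=2: S(2,-2) = 26.4264; S(2,-1) = 34.2732; S(2,+0) = 44.4500; S(2,+1) = 57.6485; S(2,+2) = 74.7661
  k=3: S(3,-3) = 20.3761; S(3,-2) = 26.4264; S(3,-1) = 34.2732; S(3,+0) = 44.4500; S(3,+1) = 57.6485; S(3,+2) = 74.7661; S(3,+3) = 96.9664
Terminal payoffs V(N, j) = max(S_T - K, 0):
  V(3,-3) = 0.000000; V(3,-2) = 0.000000; V(3,-1) = 0.000000; V(3,+0) = 3.730000; V(3,+1) = 16.928542; V(3,+2) = 34.046129; V(3,+3) = 56.246442
Backward induction: V(k, j) = exp(-r*dt) * [p_u * V(k+1, j+1) + p_m * V(k+1, j) + p_d * V(k+1, j-1)]
  V(2,-2) = exp(-r*dt) * [p_u*0.000000 + p_m*0.000000 + p_d*0.000000] = 0.000000
  V(2,-1) = exp(-r*dt) * [p_u*3.730000 + p_m*0.000000 + p_d*0.000000] = 0.689782
  V(2,+0) = exp(-r*dt) * [p_u*16.928542 + p_m*3.730000 + p_d*0.000000] = 5.560690
  V(2,+1) = exp(-r*dt) * [p_u*34.046129 + p_m*16.928542 + p_d*3.730000] = 17.850454
  V(2,+2) = exp(-r*dt) * [p_u*56.246442 + p_m*34.046129 + p_d*16.928542] = 34.966865
  V(1,-1) = exp(-r*dt) * [p_u*5.560690 + p_m*0.689782 + p_d*0.000000] = 1.477727
  V(1,+0) = exp(-r*dt) * [p_u*17.850454 + p_m*5.560690 + p_d*0.689782] = 7.021026
  V(1,+1) = exp(-r*dt) * [p_u*34.966865 + p_m*17.850454 + p_d*5.560690] = 18.879166
  V(0,+0) = exp(-r*dt) * [p_u*18.879166 + p_m*7.021026 + p_d*1.477727] = 8.273648

Answer: Price = V(0,0) = 8.2736


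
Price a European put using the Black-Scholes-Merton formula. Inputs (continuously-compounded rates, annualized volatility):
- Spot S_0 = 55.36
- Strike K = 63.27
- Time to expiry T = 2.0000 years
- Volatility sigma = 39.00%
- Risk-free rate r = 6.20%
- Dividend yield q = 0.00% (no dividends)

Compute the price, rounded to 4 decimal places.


Answer: Price = 12.3537

Derivation:
d1 = (ln(S/K) + (r - q + 0.5*sigma^2) * T) / (sigma * sqrt(T)) = 0.25844939
d2 = d1 - sigma * sqrt(T) = -0.29309390
exp(-rT) = 0.88337984; exp(-qT) = 1.00000000
P = K * exp(-rT) * N(-d2) - S_0 * exp(-qT) * N(-d1)
N(-d1) = 0.39803005; N(-d2) = 0.61527481
P = 63.2700 * 0.88337984 * 0.61527481 - 55.3600 * 1.00000000 * 0.39803005 = 12.3537


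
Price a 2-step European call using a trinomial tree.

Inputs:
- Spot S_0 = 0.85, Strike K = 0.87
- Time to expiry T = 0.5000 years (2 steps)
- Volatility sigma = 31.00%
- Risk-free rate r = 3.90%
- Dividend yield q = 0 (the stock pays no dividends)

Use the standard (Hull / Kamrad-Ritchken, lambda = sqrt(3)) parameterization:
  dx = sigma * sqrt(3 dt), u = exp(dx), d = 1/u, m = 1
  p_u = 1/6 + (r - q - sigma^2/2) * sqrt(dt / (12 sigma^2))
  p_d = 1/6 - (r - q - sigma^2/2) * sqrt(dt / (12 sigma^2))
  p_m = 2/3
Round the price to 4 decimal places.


dt = T/N = 0.250000; dx = sigma*sqrt(3*dt) = 0.268468
u = exp(dx) = 1.307959; d = 1/u = 0.764550
p_u = 0.162453, p_m = 0.666667, p_d = 0.170880
Discount per step: exp(-r*dt) = 0.990297
Stock lattice S(k, j) with j the centered position index:
  k=0: S(0,+0) = 0.8500
  k=1: S(1,-1) = 0.6499; S(1,+0) = 0.8500; S(1,+1) = 1.1118
  k=2: S(2,-2) = 0.4969; S(2,-1) = 0.6499; S(2,+0) = 0.8500; S(2,+1) = 1.1118; S(2,+2) = 1.4541
Terminal payoffs V(N, j) = max(S_T - K, 0):
  V(2,-2) = 0.000000; V(2,-1) = 0.000000; V(2,+0) = 0.000000; V(2,+1) = 0.241765; V(2,+2) = 0.584143
Backward induction: V(k, j) = exp(-r*dt) * [p_u * V(k+1, j+1) + p_m * V(k+1, j) + p_d * V(k+1, j-1)]
  V(1,-1) = exp(-r*dt) * [p_u*0.000000 + p_m*0.000000 + p_d*0.000000] = 0.000000
  V(1,+0) = exp(-r*dt) * [p_u*0.241765 + p_m*0.000000 + p_d*0.000000] = 0.038894
  V(1,+1) = exp(-r*dt) * [p_u*0.584143 + p_m*0.241765 + p_d*0.000000] = 0.253588
  V(0,+0) = exp(-r*dt) * [p_u*0.253588 + p_m*0.038894 + p_d*0.000000] = 0.066474

Answer: Price = V(0,0) = 0.0665


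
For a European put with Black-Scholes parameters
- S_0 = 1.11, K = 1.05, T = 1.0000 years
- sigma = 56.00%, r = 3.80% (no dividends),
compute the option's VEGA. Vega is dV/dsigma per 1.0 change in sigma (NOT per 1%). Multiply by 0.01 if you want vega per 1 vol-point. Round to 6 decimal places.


Answer: Vega = 0.400708

Derivation:
d1 = 0.4470890199; d2 = -0.1129109801
phi(d1) = 0.3609980115; exp(-qT) = 1.0000000000; exp(-rT) = 0.9627129409
Vega = S * exp(-qT) * phi(d1) * sqrt(T) = 1.1100 * 1.0000000000 * 0.3609980115 * 1.0000000000 = 0.400708


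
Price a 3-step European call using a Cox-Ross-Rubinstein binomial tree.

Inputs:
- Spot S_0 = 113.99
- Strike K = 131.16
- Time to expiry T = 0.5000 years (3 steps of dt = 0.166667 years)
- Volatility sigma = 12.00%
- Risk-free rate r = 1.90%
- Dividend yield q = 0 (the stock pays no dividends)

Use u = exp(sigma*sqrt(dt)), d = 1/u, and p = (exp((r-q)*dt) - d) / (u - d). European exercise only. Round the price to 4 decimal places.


dt = T/N = 0.166667
u = exp(sigma*sqrt(dt)) = 1.050210; d = 1/u = 0.952191
p = (exp((r-q)*dt) - d) / (u - d) = 0.520113
Discount per step: exp(-r*dt) = 0.996838
Stock lattice S(k, i) with i counting down-moves:
  k=0: S(0,0) = 113.9900
  k=1: S(1,0) = 119.7134; S(1,1) = 108.5402
  k=2: S(2,0) = 125.7242; S(2,1) = 113.9900; S(2,2) = 103.3510
  k=3: S(3,0) = 132.0367; S(3,1) = 119.7134; S(3,2) = 108.5402; S(3,3) = 98.4099
Terminal payoffs V(N, i) = max(S_T - K, 0):
  V(3,0) = 0.876726; V(3,1) = 0.000000; V(3,2) = 0.000000; V(3,3) = 0.000000
Backward induction: V(k, i) = exp(-r*dt) * [p * V(k+1, i) + (1-p) * V(k+1, i+1)].
  V(2,0) = exp(-r*dt) * [p*0.876726 + (1-p)*0.000000] = 0.454555
  V(2,1) = exp(-r*dt) * [p*0.000000 + (1-p)*0.000000] = 0.000000
  V(2,2) = exp(-r*dt) * [p*0.000000 + (1-p)*0.000000] = 0.000000
  V(1,0) = exp(-r*dt) * [p*0.454555 + (1-p)*0.000000] = 0.235672
  V(1,1) = exp(-r*dt) * [p*0.000000 + (1-p)*0.000000] = 0.000000
  V(0,0) = exp(-r*dt) * [p*0.235672 + (1-p)*0.000000] = 0.122189

Answer: Price = V(0,0) = 0.1222


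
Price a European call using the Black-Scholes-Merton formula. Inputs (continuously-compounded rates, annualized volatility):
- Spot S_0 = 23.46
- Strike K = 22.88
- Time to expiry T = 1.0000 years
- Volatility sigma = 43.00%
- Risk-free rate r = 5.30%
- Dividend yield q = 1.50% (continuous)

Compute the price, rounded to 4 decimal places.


d1 = (ln(S/K) + (r - q + 0.5*sigma^2) * T) / (sigma * sqrt(T)) = 0.36158995
d2 = d1 - sigma * sqrt(T) = -0.06841005
exp(-rT) = 0.94838001; exp(-qT) = 0.98511194
C = S_0 * exp(-qT) * N(d1) - K * exp(-rT) * N(d2)
N(d1) = 0.64117076; N(d2) = 0.47272961
C = 23.4600 * 0.98511194 * 0.64117076 - 22.8800 * 0.94838001 * 0.47272961 = 4.5602

Answer: Price = 4.5602


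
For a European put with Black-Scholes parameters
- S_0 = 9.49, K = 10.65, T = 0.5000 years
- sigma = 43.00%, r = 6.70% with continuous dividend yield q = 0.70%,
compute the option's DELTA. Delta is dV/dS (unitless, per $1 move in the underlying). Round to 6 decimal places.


Answer: Delta = -0.549230

Derivation:
d1 = -0.1285825320; d2 = -0.4326384479
phi(d1) = 0.3956579249; exp(-qT) = 0.9965061179; exp(-rT) = 0.9670549112
N(-d1) = 0.5511560055
Delta = -exp(-qT) * N(-d1) = -0.9965061179 * 0.5511560055 = -0.549230


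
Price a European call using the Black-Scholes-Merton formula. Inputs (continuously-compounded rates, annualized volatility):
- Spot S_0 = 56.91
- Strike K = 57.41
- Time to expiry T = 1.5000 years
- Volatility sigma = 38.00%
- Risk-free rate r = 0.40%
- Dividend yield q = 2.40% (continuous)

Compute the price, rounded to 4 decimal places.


d1 = (ln(S/K) + (r - q + 0.5*sigma^2) * T) / (sigma * sqrt(T)) = 0.14944588
d2 = d1 - sigma * sqrt(T) = -0.31595717
exp(-rT) = 0.99401796; exp(-qT) = 0.96464029
C = S_0 * exp(-qT) * N(d1) - K * exp(-rT) * N(d2)
N(d1) = 0.55939909; N(d2) = 0.37601751
C = 56.9100 * 0.96464029 * 0.55939909 - 57.4100 * 0.99401796 * 0.37601751 = 9.2517

Answer: Price = 9.2517


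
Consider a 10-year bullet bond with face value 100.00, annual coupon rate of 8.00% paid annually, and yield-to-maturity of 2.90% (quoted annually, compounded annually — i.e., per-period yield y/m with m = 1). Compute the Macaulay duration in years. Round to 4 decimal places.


Coupon per period c = face * coupon_rate / m = 8.000000
Periods per year m = 1; per-period yield y/m = 0.029000
Number of cashflows N = 10
Cashflows (t years, CF_t, discount factor 1/(1+y/m)^(m*t), PV):
  t = 1.0000: CF_t = 8.000000, DF = 0.971817, PV = 7.774538
  t = 2.0000: CF_t = 8.000000, DF = 0.944429, PV = 7.555431
  t = 3.0000: CF_t = 8.000000, DF = 0.917812, PV = 7.342498
  t = 4.0000: CF_t = 8.000000, DF = 0.891946, PV = 7.135567
  t = 5.0000: CF_t = 8.000000, DF = 0.866808, PV = 6.934467
  t = 6.0000: CF_t = 8.000000, DF = 0.842379, PV = 6.739035
  t = 7.0000: CF_t = 8.000000, DF = 0.818639, PV = 6.549111
  t = 8.0000: CF_t = 8.000000, DF = 0.795567, PV = 6.364540
  t = 9.0000: CF_t = 8.000000, DF = 0.773146, PV = 6.185170
  t = 10.0000: CF_t = 108.000000, DF = 0.751357, PV = 81.146540
Price P = sum_t PV_t = 143.726898
Macaulay numerator sum_t t * PV_t:
  t * PV_t at t = 1.0000: 7.774538
  t * PV_t at t = 2.0000: 15.110862
  t * PV_t at t = 3.0000: 22.027495
  t * PV_t at t = 4.0000: 28.542268
  t * PV_t at t = 5.0000: 34.672337
  t * PV_t at t = 6.0000: 40.434212
  t * PV_t at t = 7.0000: 45.843778
  t * PV_t at t = 8.0000: 50.916316
  t * PV_t at t = 9.0000: 55.666527
  t * PV_t at t = 10.0000: 811.465402
Macaulay duration D = (sum_t t * PV_t) / P = 1112.453736 / 143.726898 = 7.740052

Answer: Macaulay duration = 7.7401 years


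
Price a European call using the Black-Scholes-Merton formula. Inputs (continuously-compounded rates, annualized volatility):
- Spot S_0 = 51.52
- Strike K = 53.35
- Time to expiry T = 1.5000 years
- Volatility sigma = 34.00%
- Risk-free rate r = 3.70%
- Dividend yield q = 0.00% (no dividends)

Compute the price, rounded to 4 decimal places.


Answer: Price = 8.9460

Derivation:
d1 = (ln(S/K) + (r - q + 0.5*sigma^2) * T) / (sigma * sqrt(T)) = 0.25766736
d2 = d1 - sigma * sqrt(T) = -0.15874590
exp(-rT) = 0.94601202; exp(-qT) = 1.00000000
C = S_0 * exp(-qT) * N(d1) - K * exp(-rT) * N(d2)
N(d1) = 0.60166818; N(d2) = 0.43693454
C = 51.5200 * 1.00000000 * 0.60166818 - 53.3500 * 0.94601202 * 0.43693454 = 8.9460


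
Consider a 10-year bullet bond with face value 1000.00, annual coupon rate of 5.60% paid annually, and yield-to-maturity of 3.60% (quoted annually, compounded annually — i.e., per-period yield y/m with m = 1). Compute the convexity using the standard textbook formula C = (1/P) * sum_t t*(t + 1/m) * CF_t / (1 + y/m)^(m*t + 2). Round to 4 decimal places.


Answer: Convexity = 76.7569

Derivation:
Coupon per period c = face * coupon_rate / m = 56.000000
Periods per year m = 1; per-period yield y/m = 0.036000
Number of cashflows N = 10
Cashflows (t years, CF_t, discount factor 1/(1+y/m)^(m*t), PV):
  t = 1.0000: CF_t = 56.000000, DF = 0.965251, PV = 54.054054
  t = 2.0000: CF_t = 56.000000, DF = 0.931709, PV = 52.175728
  t = 3.0000: CF_t = 56.000000, DF = 0.899333, PV = 50.362672
  t = 4.0000: CF_t = 56.000000, DF = 0.868082, PV = 48.612617
  t = 5.0000: CF_t = 56.000000, DF = 0.837917, PV = 46.923376
  t = 6.0000: CF_t = 56.000000, DF = 0.808801, PV = 45.292834
  t = 7.0000: CF_t = 56.000000, DF = 0.780696, PV = 43.718952
  t = 8.0000: CF_t = 56.000000, DF = 0.753567, PV = 42.199760
  t = 9.0000: CF_t = 56.000000, DF = 0.727381, PV = 40.733359
  t = 10.0000: CF_t = 1056.000000, DF = 0.702106, PV = 741.423529
Price P = sum_t PV_t = 1165.496881
Convexity numerator sum_t t*(t + 1/m) * CF_t / (1+y/m)^(m*t + 2):
  t = 1.0000: term = 100.725343
  t = 2.0000: term = 291.675705
  t = 3.0000: term = 563.080511
  t = 4.0000: term = 905.856678
  t = 5.0000: term = 1311.568549
  t = 6.0000: term = 1772.389931
  t = 7.0000: term = 2281.068122
  t = 8.0000: term = 2830.889837
  t = 9.0000: term = 3415.648935
  t = 10.0000: term = 75987.041945
Convexity = (1/P) * sum = 89459.945557 / 1165.496881 = 76.756915


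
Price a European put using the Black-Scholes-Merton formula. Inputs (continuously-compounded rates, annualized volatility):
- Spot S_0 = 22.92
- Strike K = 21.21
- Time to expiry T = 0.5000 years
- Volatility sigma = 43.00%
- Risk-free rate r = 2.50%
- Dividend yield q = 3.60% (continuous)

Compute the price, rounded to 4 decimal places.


d1 = (ln(S/K) + (r - q + 0.5*sigma^2) * T) / (sigma * sqrt(T)) = 0.38894860
d2 = d1 - sigma * sqrt(T) = 0.08489269
exp(-rT) = 0.98757780; exp(-qT) = 0.98216103
P = K * exp(-rT) * N(-d2) - S_0 * exp(-qT) * N(-d1)
N(-d1) = 0.34865708; N(-d2) = 0.46617335
P = 21.2100 * 0.98757780 * 0.46617335 - 22.9200 * 0.98216103 * 0.34865708 = 1.9160

Answer: Price = 1.9160


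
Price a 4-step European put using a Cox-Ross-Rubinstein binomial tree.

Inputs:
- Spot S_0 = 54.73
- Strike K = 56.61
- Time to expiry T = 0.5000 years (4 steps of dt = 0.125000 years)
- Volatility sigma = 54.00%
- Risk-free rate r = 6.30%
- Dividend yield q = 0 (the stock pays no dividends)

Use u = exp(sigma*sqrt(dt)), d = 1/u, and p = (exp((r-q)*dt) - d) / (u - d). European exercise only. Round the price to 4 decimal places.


Answer: Price = V(0,0) = 8.1701

Derivation:
dt = T/N = 0.125000
u = exp(sigma*sqrt(dt)) = 1.210361; d = 1/u = 0.826200
p = (exp((r-q)*dt) - d) / (u - d) = 0.472995
Discount per step: exp(-r*dt) = 0.992156
Stock lattice S(k, i) with i counting down-moves:
  k=0: S(0,0) = 54.7300
  k=1: S(1,0) = 66.2431; S(1,1) = 45.2179
  k=2: S(2,0) = 80.1780; S(2,1) = 54.7300; S(2,2) = 37.3590
  k=3: S(3,0) = 97.0444; S(3,1) = 66.2431; S(3,2) = 45.2179; S(3,3) = 30.8660
  k=4: S(4,0) = 117.4588; S(4,1) = 80.1780; S(4,2) = 54.7300; S(4,3) = 37.3590; S(4,4) = 25.5015
Terminal payoffs V(N, i) = max(K - S_T, 0):
  V(4,0) = 0.000000; V(4,1) = 0.000000; V(4,2) = 1.880000; V(4,3) = 19.250981; V(4,4) = 31.108515
Backward induction: V(k, i) = exp(-r*dt) * [p * V(k+1, i) + (1-p) * V(k+1, i+1)].
  V(3,0) = exp(-r*dt) * [p*0.000000 + (1-p)*0.000000] = 0.000000
  V(3,1) = exp(-r*dt) * [p*0.000000 + (1-p)*1.880000] = 0.982998
  V(3,2) = exp(-r*dt) * [p*1.880000 + (1-p)*19.250981] = 10.948040
  V(3,3) = exp(-r*dt) * [p*19.250981 + (1-p)*31.108515] = 25.299939
  V(2,0) = exp(-r*dt) * [p*0.000000 + (1-p)*0.982998] = 0.513981
  V(2,1) = exp(-r*dt) * [p*0.982998 + (1-p)*10.948040] = 6.185722
  V(2,2) = exp(-r*dt) * [p*10.948040 + (1-p)*25.299939] = 18.366359
  V(1,0) = exp(-r*dt) * [p*0.513981 + (1-p)*6.185722] = 3.475540
  V(1,1) = exp(-r*dt) * [p*6.185722 + (1-p)*18.366359] = 12.506106
  V(0,0) = exp(-r*dt) * [p*3.475540 + (1-p)*12.506106] = 8.170101


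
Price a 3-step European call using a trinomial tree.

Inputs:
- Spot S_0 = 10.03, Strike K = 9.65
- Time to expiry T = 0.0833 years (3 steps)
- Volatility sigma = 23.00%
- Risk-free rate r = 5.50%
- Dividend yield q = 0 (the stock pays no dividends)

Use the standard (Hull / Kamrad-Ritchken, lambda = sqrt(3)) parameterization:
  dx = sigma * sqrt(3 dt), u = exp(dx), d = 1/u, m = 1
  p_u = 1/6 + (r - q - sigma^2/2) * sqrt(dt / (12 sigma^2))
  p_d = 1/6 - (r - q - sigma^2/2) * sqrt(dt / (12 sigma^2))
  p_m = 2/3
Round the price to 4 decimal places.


Answer: Price = V(0,0) = 0.5345

Derivation:
dt = T/N = 0.027767; dx = sigma*sqrt(3*dt) = 0.066382
u = exp(dx) = 1.068635; d = 1/u = 0.935773
p_u = 0.172638, p_m = 0.666667, p_d = 0.160696
Discount per step: exp(-r*dt) = 0.998474
Stock lattice S(k, j) with j the centered position index:
  k=0: S(0,+0) = 10.0300
  k=1: S(1,-1) = 9.3858; S(1,+0) = 10.0300; S(1,+1) = 10.7184
  k=2: S(2,-2) = 8.7830; S(2,-1) = 9.3858; S(2,+0) = 10.0300; S(2,+1) = 10.7184; S(2,+2) = 11.4541
  k=3: S(3,-3) = 8.2189; S(3,-2) = 8.7830; S(3,-1) = 9.3858; S(3,+0) = 10.0300; S(3,+1) = 10.7184; S(3,+2) = 11.4541; S(3,+3) = 12.2402
Terminal payoffs V(N, j) = max(S_T - K, 0):
  V(3,-3) = 0.000000; V(3,-2) = 0.000000; V(3,-1) = 0.000000; V(3,+0) = 0.380000; V(3,+1) = 1.068408; V(3,+2) = 1.804064; V(3,+3) = 2.590212
Backward induction: V(k, j) = exp(-r*dt) * [p_u * V(k+1, j+1) + p_m * V(k+1, j) + p_d * V(k+1, j-1)]
  V(2,-2) = exp(-r*dt) * [p_u*0.000000 + p_m*0.000000 + p_d*0.000000] = 0.000000
  V(2,-1) = exp(-r*dt) * [p_u*0.380000 + p_m*0.000000 + p_d*0.000000] = 0.065502
  V(2,+0) = exp(-r*dt) * [p_u*1.068408 + p_m*0.380000 + p_d*0.000000] = 0.437113
  V(2,+1) = exp(-r*dt) * [p_u*1.804064 + p_m*1.068408 + p_d*0.380000] = 1.083130
  V(2,+2) = exp(-r*dt) * [p_u*2.590212 + p_m*1.804064 + p_d*1.068408] = 1.818786
  V(1,-1) = exp(-r*dt) * [p_u*0.437113 + p_m*0.065502 + p_d*0.000000] = 0.118948
  V(1,+0) = exp(-r*dt) * [p_u*1.083130 + p_m*0.437113 + p_d*0.065502] = 0.488177
  V(1,+1) = exp(-r*dt) * [p_u*1.818786 + p_m*1.083130 + p_d*0.437113] = 1.104632
  V(0,+0) = exp(-r*dt) * [p_u*1.104632 + p_m*0.488177 + p_d*0.118948] = 0.534450


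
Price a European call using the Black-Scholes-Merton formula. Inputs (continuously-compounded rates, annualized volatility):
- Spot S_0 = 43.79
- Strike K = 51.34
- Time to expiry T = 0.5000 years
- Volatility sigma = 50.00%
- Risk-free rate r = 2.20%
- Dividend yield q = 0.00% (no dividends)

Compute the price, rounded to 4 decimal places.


Answer: Price = 3.7068

Derivation:
d1 = (ln(S/K) + (r - q + 0.5*sigma^2) * T) / (sigma * sqrt(T)) = -0.24201350
d2 = d1 - sigma * sqrt(T) = -0.59556689
exp(-rT) = 0.98906028; exp(-qT) = 1.00000000
C = S_0 * exp(-qT) * N(d1) - K * exp(-rT) * N(d2)
N(d1) = 0.40438485; N(d2) = 0.27573230
C = 43.7900 * 1.00000000 * 0.40438485 - 51.3400 * 0.98906028 * 0.27573230 = 3.7068


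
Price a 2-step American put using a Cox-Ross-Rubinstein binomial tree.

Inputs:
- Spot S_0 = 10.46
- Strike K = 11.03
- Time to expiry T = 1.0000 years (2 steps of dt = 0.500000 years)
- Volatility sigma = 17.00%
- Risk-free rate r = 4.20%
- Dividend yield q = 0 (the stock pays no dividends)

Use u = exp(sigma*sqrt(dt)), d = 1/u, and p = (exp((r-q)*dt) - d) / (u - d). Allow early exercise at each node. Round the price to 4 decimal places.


dt = T/N = 0.500000
u = exp(sigma*sqrt(dt)) = 1.127732; d = 1/u = 0.886736
p = (exp((r-q)*dt) - d) / (u - d) = 0.558044
Discount per step: exp(-r*dt) = 0.979219
Stock lattice S(k, i) with i counting down-moves:
  k=0: S(0,0) = 10.4600
  k=1: S(1,0) = 11.7961; S(1,1) = 9.2753
  k=2: S(2,0) = 13.3028; S(2,1) = 10.4600; S(2,2) = 8.2247
Terminal payoffs V(N, i) = max(K - S_T, 0):
  V(2,0) = 0.000000; V(2,1) = 0.570000; V(2,2) = 2.805297
Backward induction: V(k, i) = exp(-r*dt) * [p * V(k+1, i) + (1-p) * V(k+1, i+1)]; then take max(V_cont, immediate exercise) for American.
  V(1,0) = exp(-r*dt) * [p*0.000000 + (1-p)*0.570000] = 0.246680; exercise = 0.000000; V(1,0) = max -> 0.246680
  V(1,1) = exp(-r*dt) * [p*0.570000 + (1-p)*2.805297] = 1.525528; exercise = 1.754743; V(1,1) = max -> 1.754743
  V(0,0) = exp(-r*dt) * [p*0.246680 + (1-p)*1.754743] = 0.894201; exercise = 0.570000; V(0,0) = max -> 0.894201

Answer: Price = V(0,0) = 0.8942


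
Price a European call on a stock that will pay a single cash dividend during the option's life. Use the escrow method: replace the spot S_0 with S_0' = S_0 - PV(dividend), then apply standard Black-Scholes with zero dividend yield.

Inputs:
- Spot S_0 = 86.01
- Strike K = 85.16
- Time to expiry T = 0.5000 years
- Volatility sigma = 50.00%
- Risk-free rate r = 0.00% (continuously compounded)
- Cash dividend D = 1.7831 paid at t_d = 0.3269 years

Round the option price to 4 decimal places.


PV(D) = D * exp(-r * t_d) = 1.7831 * 1.00000000 = 1.78310000
S_0' = S_0 - PV(D) = 86.0100 - 1.78310000 = 84.22690000
d1 = (ln(S_0'/K) + (r + sigma^2/2)*T) / (sigma*sqrt(T)) = 0.14561452
d2 = d1 - sigma*sqrt(T) = -0.20793887
exp(-rT) = 1.00000000
N(d1) = 0.55788715; N(d2) = 0.41763835
C = S_0' * N(d1) - K * exp(-rT) * N(d2) = 84.22690000 * 0.55788715 - 85.1600 * 1.00000000 * 0.41763835 = 11.4230

Answer: Price = 11.4230


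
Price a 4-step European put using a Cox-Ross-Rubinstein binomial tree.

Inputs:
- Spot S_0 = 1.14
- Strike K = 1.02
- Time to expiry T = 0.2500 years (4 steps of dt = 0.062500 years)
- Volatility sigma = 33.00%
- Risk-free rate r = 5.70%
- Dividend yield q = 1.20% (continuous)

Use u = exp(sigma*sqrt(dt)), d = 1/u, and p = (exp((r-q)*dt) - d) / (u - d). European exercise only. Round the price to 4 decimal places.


Answer: Price = V(0,0) = 0.0261

Derivation:
dt = T/N = 0.062500
u = exp(sigma*sqrt(dt)) = 1.085999; d = 1/u = 0.920811
p = (exp((r-q)*dt) - d) / (u - d) = 0.496437
Discount per step: exp(-r*dt) = 0.996444
Stock lattice S(k, i) with i counting down-moves:
  k=0: S(0,0) = 1.1400
  k=1: S(1,0) = 1.2380; S(1,1) = 1.0497
  k=2: S(2,0) = 1.3445; S(2,1) = 1.1400; S(2,2) = 0.9666
  k=3: S(3,0) = 1.4601; S(3,1) = 1.2380; S(3,2) = 1.0497; S(3,3) = 0.8901
  k=4: S(4,0) = 1.5857; S(4,1) = 1.3445; S(4,2) = 1.1400; S(4,3) = 0.9666; S(4,4) = 0.8196
Terminal payoffs V(N, i) = max(K - S_T, 0):
  V(4,0) = 0.000000; V(4,1) = 0.000000; V(4,2) = 0.000000; V(4,3) = 0.053401; V(4,4) = 0.200427
Backward induction: V(k, i) = exp(-r*dt) * [p * V(k+1, i) + (1-p) * V(k+1, i+1)].
  V(3,0) = exp(-r*dt) * [p*0.000000 + (1-p)*0.000000] = 0.000000
  V(3,1) = exp(-r*dt) * [p*0.000000 + (1-p)*0.000000] = 0.000000
  V(3,2) = exp(-r*dt) * [p*0.000000 + (1-p)*0.053401] = 0.026795
  V(3,3) = exp(-r*dt) * [p*0.053401 + (1-p)*0.200427] = 0.126985
  V(2,0) = exp(-r*dt) * [p*0.000000 + (1-p)*0.000000] = 0.000000
  V(2,1) = exp(-r*dt) * [p*0.000000 + (1-p)*0.026795] = 0.013445
  V(2,2) = exp(-r*dt) * [p*0.026795 + (1-p)*0.126985] = 0.076972
  V(1,0) = exp(-r*dt) * [p*0.000000 + (1-p)*0.013445] = 0.006746
  V(1,1) = exp(-r*dt) * [p*0.013445 + (1-p)*0.076972] = 0.045273
  V(0,0) = exp(-r*dt) * [p*0.006746 + (1-p)*0.045273] = 0.026054


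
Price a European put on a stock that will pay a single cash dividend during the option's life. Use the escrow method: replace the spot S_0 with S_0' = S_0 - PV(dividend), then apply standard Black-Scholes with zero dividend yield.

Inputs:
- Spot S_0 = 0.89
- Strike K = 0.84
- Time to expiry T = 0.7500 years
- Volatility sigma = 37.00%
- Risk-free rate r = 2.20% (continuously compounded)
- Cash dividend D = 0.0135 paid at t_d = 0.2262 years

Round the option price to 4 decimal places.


Answer: Price = 0.0850

Derivation:
PV(D) = D * exp(-r * t_d) = 0.0135 * 0.99503596 = 0.01343299
S_0' = S_0 - PV(D) = 0.8900 - 0.01343299 = 0.87656701
d1 = (ln(S_0'/K) + (r + sigma^2/2)*T) / (sigma*sqrt(T)) = 0.34468987
d2 = d1 - sigma*sqrt(T) = 0.02426047
exp(-rT) = 0.98363538
N(-d1) = 0.36516377; N(-d2) = 0.49032242
P = K * exp(-rT) * N(-d2) - S_0' * N(-d1) = 0.8400 * 0.98363538 * 0.49032242 - 0.87656701 * 0.36516377 = 0.0850


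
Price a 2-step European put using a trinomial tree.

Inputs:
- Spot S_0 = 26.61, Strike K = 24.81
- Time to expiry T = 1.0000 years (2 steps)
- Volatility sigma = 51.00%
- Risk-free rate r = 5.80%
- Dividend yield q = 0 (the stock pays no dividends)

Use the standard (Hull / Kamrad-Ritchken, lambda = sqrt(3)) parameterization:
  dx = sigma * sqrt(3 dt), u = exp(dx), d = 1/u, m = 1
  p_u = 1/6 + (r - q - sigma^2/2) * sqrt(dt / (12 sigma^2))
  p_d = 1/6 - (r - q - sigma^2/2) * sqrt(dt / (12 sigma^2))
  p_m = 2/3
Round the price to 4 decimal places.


Answer: Price = V(0,0) = 3.2176

Derivation:
dt = T/N = 0.500000; dx = sigma*sqrt(3*dt) = 0.624620
u = exp(dx) = 1.867536; d = 1/u = 0.535465
p_u = 0.137829, p_m = 0.666667, p_d = 0.195504
Discount per step: exp(-r*dt) = 0.971416
Stock lattice S(k, j) with j the centered position index:
  k=0: S(0,+0) = 26.6100
  k=1: S(1,-1) = 14.2487; S(1,+0) = 26.6100; S(1,+1) = 49.6951
  k=2: S(2,-2) = 7.6297; S(2,-1) = 14.2487; S(2,+0) = 26.6100; S(2,+1) = 49.6951; S(2,+2) = 92.8074
Terminal payoffs V(N, j) = max(K - S_T, 0):
  V(2,-2) = 17.180309; V(2,-1) = 10.561278; V(2,+0) = 0.000000; V(2,+1) = 0.000000; V(2,+2) = 0.000000
Backward induction: V(k, j) = exp(-r*dt) * [p_u * V(k+1, j+1) + p_m * V(k+1, j) + p_d * V(k+1, j-1)]
  V(1,-1) = exp(-r*dt) * [p_u*0.000000 + p_m*10.561278 + p_d*17.180309] = 10.102415
  V(1,+0) = exp(-r*dt) * [p_u*0.000000 + p_m*0.000000 + p_d*10.561278] = 2.005756
  V(1,+1) = exp(-r*dt) * [p_u*0.000000 + p_m*0.000000 + p_d*0.000000] = 0.000000
  V(0,+0) = exp(-r*dt) * [p_u*0.000000 + p_m*2.005756 + p_d*10.102415] = 3.217560


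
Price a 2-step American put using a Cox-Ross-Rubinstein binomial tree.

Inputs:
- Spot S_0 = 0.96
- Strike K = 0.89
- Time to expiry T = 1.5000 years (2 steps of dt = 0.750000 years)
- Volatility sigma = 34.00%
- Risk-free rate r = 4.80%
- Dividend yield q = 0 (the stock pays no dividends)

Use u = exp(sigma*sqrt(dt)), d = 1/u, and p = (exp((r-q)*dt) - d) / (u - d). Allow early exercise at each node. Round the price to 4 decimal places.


Answer: Price = V(0,0) = 0.0871

Derivation:
dt = T/N = 0.750000
u = exp(sigma*sqrt(dt)) = 1.342386; d = 1/u = 0.744942
p = (exp((r-q)*dt) - d) / (u - d) = 0.488270
Discount per step: exp(-r*dt) = 0.964640
Stock lattice S(k, i) with i counting down-moves:
  k=0: S(0,0) = 0.9600
  k=1: S(1,0) = 1.2887; S(1,1) = 0.7151
  k=2: S(2,0) = 1.7299; S(2,1) = 0.9600; S(2,2) = 0.5327
Terminal payoffs V(N, i) = max(K - S_T, 0):
  V(2,0) = 0.000000; V(2,1) = 0.000000; V(2,2) = 0.357259
Backward induction: V(k, i) = exp(-r*dt) * [p * V(k+1, i) + (1-p) * V(k+1, i+1)]; then take max(V_cont, immediate exercise) for American.
  V(1,0) = exp(-r*dt) * [p*0.000000 + (1-p)*0.000000] = 0.000000; exercise = 0.000000; V(1,0) = max -> 0.000000
  V(1,1) = exp(-r*dt) * [p*0.000000 + (1-p)*0.357259] = 0.176356; exercise = 0.174855; V(1,1) = max -> 0.176356
  V(0,0) = exp(-r*dt) * [p*0.000000 + (1-p)*0.176356] = 0.087055; exercise = 0.000000; V(0,0) = max -> 0.087055


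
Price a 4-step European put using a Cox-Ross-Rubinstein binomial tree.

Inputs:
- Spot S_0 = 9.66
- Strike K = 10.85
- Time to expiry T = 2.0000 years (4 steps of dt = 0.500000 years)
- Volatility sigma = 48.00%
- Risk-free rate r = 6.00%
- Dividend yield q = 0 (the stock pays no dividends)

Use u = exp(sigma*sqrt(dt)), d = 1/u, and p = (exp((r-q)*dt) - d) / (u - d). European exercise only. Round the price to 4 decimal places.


Answer: Price = V(0,0) = 2.5510

Derivation:
dt = T/N = 0.500000
u = exp(sigma*sqrt(dt)) = 1.404121; d = 1/u = 0.712189
p = (exp((r-q)*dt) - d) / (u - d) = 0.459966
Discount per step: exp(-r*dt) = 0.970446
Stock lattice S(k, i) with i counting down-moves:
  k=0: S(0,0) = 9.6600
  k=1: S(1,0) = 13.5638; S(1,1) = 6.8798
  k=2: S(2,0) = 19.0452; S(2,1) = 9.6600; S(2,2) = 4.8997
  k=3: S(3,0) = 26.7418; S(3,1) = 13.5638; S(3,2) = 6.8798; S(3,3) = 3.4895
  k=4: S(4,0) = 37.5487; S(4,1) = 19.0452; S(4,2) = 9.6600; S(4,3) = 4.8997; S(4,4) = 2.4852
Terminal payoffs V(N, i) = max(K - S_T, 0):
  V(4,0) = 0.000000; V(4,1) = 0.000000; V(4,2) = 1.190000; V(4,3) = 5.950314; V(4,4) = 8.364811
Backward induction: V(k, i) = exp(-r*dt) * [p * V(k+1, i) + (1-p) * V(k+1, i+1)].
  V(3,0) = exp(-r*dt) * [p*0.000000 + (1-p)*0.000000] = 0.000000
  V(3,1) = exp(-r*dt) * [p*0.000000 + (1-p)*1.190000] = 0.623647
  V(3,2) = exp(-r*dt) * [p*1.190000 + (1-p)*5.950314] = 3.649583
  V(3,3) = exp(-r*dt) * [p*5.950314 + (1-p)*8.364811] = 7.039829
  V(2,0) = exp(-r*dt) * [p*0.000000 + (1-p)*0.623647] = 0.326837
  V(2,1) = exp(-r*dt) * [p*0.623647 + (1-p)*3.649583] = 2.191028
  V(2,2) = exp(-r*dt) * [p*3.649583 + (1-p)*7.039829] = 5.318459
  V(1,0) = exp(-r*dt) * [p*0.326837 + (1-p)*2.191028] = 1.294150
  V(1,1) = exp(-r*dt) * [p*2.191028 + (1-p)*5.318459] = 3.765276
  V(0,0) = exp(-r*dt) * [p*1.294150 + (1-p)*3.765276] = 2.550953


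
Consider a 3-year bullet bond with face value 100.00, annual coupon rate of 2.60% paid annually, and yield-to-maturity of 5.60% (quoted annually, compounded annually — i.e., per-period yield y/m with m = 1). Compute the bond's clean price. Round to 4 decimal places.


Coupon per period c = face * coupon_rate / m = 2.600000
Periods per year m = 1; per-period yield y/m = 0.056000
Number of cashflows N = 3
Cashflows (t years, CF_t, discount factor 1/(1+y/m)^(m*t), PV):
  t = 1.0000: CF_t = 2.600000, DF = 0.946970, PV = 2.462121
  t = 2.0000: CF_t = 2.600000, DF = 0.896752, PV = 2.331554
  t = 3.0000: CF_t = 102.600000, DF = 0.849197, PV = 87.127571
Price P = sum_t PV_t = 91.921246

Answer: Price = 91.9212


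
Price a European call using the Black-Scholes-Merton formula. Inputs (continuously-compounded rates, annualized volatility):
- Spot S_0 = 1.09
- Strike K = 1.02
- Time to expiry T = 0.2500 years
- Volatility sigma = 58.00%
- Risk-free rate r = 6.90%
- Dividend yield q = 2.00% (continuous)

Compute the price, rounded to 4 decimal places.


Answer: Price = 0.1657

Derivation:
d1 = (ln(S/K) + (r - q + 0.5*sigma^2) * T) / (sigma * sqrt(T)) = 0.41612093
d2 = d1 - sigma * sqrt(T) = 0.12612093
exp(-rT) = 0.98289793; exp(-qT) = 0.99501248
C = S_0 * exp(-qT) * N(d1) - K * exp(-rT) * N(d2)
N(d1) = 0.66133924; N(d2) = 0.55018190
C = 1.0900 * 0.99501248 * 0.66133924 - 1.0200 * 0.98289793 * 0.55018190 = 0.1657


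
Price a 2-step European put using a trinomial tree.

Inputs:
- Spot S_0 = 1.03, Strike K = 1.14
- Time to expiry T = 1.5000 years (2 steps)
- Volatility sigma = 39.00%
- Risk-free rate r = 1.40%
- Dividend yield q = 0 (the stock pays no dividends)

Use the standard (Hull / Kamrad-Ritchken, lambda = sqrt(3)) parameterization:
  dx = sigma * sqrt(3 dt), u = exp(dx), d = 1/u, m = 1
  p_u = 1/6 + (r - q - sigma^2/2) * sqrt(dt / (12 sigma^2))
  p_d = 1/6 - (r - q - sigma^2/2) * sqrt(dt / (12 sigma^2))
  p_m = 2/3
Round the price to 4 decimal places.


dt = T/N = 0.750000; dx = sigma*sqrt(3*dt) = 0.585000
u = exp(dx) = 1.794991; d = 1/u = 0.557106
p_u = 0.126891, p_m = 0.666667, p_d = 0.206442
Discount per step: exp(-r*dt) = 0.989555
Stock lattice S(k, j) with j the centered position index:
  k=0: S(0,+0) = 1.0300
  k=1: S(1,-1) = 0.5738; S(1,+0) = 1.0300; S(1,+1) = 1.8488
  k=2: S(2,-2) = 0.3197; S(2,-1) = 0.5738; S(2,+0) = 1.0300; S(2,+1) = 1.8488; S(2,+2) = 3.3187
Terminal payoffs V(N, j) = max(K - S_T, 0):
  V(2,-2) = 0.820322; V(2,-1) = 0.566181; V(2,+0) = 0.110000; V(2,+1) = 0.000000; V(2,+2) = 0.000000
Backward induction: V(k, j) = exp(-r*dt) * [p_u * V(k+1, j+1) + p_m * V(k+1, j) + p_d * V(k+1, j-1)]
  V(1,-1) = exp(-r*dt) * [p_u*0.110000 + p_m*0.566181 + p_d*0.820322] = 0.554904
  V(1,+0) = exp(-r*dt) * [p_u*0.000000 + p_m*0.110000 + p_d*0.566181] = 0.188230
  V(1,+1) = exp(-r*dt) * [p_u*0.000000 + p_m*0.000000 + p_d*0.110000] = 0.022471
  V(0,+0) = exp(-r*dt) * [p_u*0.022471 + p_m*0.188230 + p_d*0.554904] = 0.240357

Answer: Price = V(0,0) = 0.2404


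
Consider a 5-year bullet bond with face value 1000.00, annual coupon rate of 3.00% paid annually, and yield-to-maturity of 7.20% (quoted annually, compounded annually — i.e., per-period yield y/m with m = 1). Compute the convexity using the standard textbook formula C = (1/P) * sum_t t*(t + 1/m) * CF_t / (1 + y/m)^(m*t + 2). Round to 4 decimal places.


Coupon per period c = face * coupon_rate / m = 30.000000
Periods per year m = 1; per-period yield y/m = 0.072000
Number of cashflows N = 5
Cashflows (t years, CF_t, discount factor 1/(1+y/m)^(m*t), PV):
  t = 1.0000: CF_t = 30.000000, DF = 0.932836, PV = 27.985075
  t = 2.0000: CF_t = 30.000000, DF = 0.870183, PV = 26.105480
  t = 3.0000: CF_t = 30.000000, DF = 0.811738, PV = 24.352127
  t = 4.0000: CF_t = 30.000000, DF = 0.757218, PV = 22.716536
  t = 5.0000: CF_t = 1030.000000, DF = 0.706360, PV = 727.550759
Price P = sum_t PV_t = 828.709977
Convexity numerator sum_t t*(t + 1/m) * CF_t / (1+y/m)^(m*t + 2):
  t = 1.0000: term = 48.704254
  t = 2.0000: term = 136.299218
  t = 3.0000: term = 254.289586
  t = 4.0000: term = 395.350724
  t = 5.0000: term = 18993.061825
Convexity = (1/P) * sum = 19827.705606 / 828.709977 = 23.925989

Answer: Convexity = 23.9260


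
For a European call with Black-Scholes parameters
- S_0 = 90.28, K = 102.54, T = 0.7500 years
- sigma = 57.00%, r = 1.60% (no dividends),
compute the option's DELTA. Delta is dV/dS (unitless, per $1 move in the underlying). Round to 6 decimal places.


d1 = 0.0131686214; d2 = -0.4804658587
phi(d1) = 0.3989076911; exp(-qT) = 1.0000000000; exp(-rT) = 0.9880717129
N(d1) = 0.5052533680
Delta = exp(-qT) * N(d1) = 1.0000000000 * 0.5052533680 = 0.505253

Answer: Delta = 0.505253


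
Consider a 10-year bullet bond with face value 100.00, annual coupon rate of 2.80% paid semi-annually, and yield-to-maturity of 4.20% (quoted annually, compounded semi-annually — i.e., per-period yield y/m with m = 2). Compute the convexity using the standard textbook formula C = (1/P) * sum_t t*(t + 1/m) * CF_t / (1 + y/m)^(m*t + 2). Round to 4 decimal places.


Coupon per period c = face * coupon_rate / m = 1.400000
Periods per year m = 2; per-period yield y/m = 0.021000
Number of cashflows N = 20
Cashflows (t years, CF_t, discount factor 1/(1+y/m)^(m*t), PV):
  t = 0.5000: CF_t = 1.400000, DF = 0.979432, PV = 1.371205
  t = 1.0000: CF_t = 1.400000, DF = 0.959287, PV = 1.343002
  t = 1.5000: CF_t = 1.400000, DF = 0.939556, PV = 1.315379
  t = 2.0000: CF_t = 1.400000, DF = 0.920231, PV = 1.288324
  t = 2.5000: CF_t = 1.400000, DF = 0.901304, PV = 1.261826
  t = 3.0000: CF_t = 1.400000, DF = 0.882766, PV = 1.235872
  t = 3.5000: CF_t = 1.400000, DF = 0.864609, PV = 1.210453
  t = 4.0000: CF_t = 1.400000, DF = 0.846826, PV = 1.185556
  t = 4.5000: CF_t = 1.400000, DF = 0.829408, PV = 1.161171
  t = 5.0000: CF_t = 1.400000, DF = 0.812349, PV = 1.137288
  t = 5.5000: CF_t = 1.400000, DF = 0.795640, PV = 1.113897
  t = 6.0000: CF_t = 1.400000, DF = 0.779276, PV = 1.090986
  t = 6.5000: CF_t = 1.400000, DF = 0.763247, PV = 1.068546
  t = 7.0000: CF_t = 1.400000, DF = 0.747549, PV = 1.046568
  t = 7.5000: CF_t = 1.400000, DF = 0.732173, PV = 1.025043
  t = 8.0000: CF_t = 1.400000, DF = 0.717114, PV = 1.003959
  t = 8.5000: CF_t = 1.400000, DF = 0.702364, PV = 0.983310
  t = 9.0000: CF_t = 1.400000, DF = 0.687918, PV = 0.963085
  t = 9.5000: CF_t = 1.400000, DF = 0.673769, PV = 0.943276
  t = 10.0000: CF_t = 101.400000, DF = 0.659911, PV = 66.914943
Price P = sum_t PV_t = 88.663689
Convexity numerator sum_t t*(t + 1/m) * CF_t / (1+y/m)^(m*t + 2):
  t = 0.5000: term = 0.657689
  t = 1.0000: term = 1.932486
  t = 1.5000: term = 3.785477
  t = 2.0000: term = 6.179361
  t = 2.5000: term = 9.078396
  t = 3.0000: term = 12.448339
  t = 3.5000: term = 16.256401
  t = 4.0000: term = 20.471191
  t = 4.5000: term = 25.062673
  t = 5.0000: term = 30.002112
  t = 5.5000: term = 35.262031
  t = 6.0000: term = 40.816170
  t = 6.5000: term = 46.639437
  t = 7.0000: term = 52.707870
  t = 7.5000: term = 58.998595
  t = 8.0000: term = 65.489789
  t = 8.5000: term = 72.160639
  t = 9.0000: term = 78.991309
  t = 9.5000: term = 85.962900
  t = 10.0000: term = 6740.016010
Convexity = (1/P) * sum = 7402.918875 / 88.663689 = 83.494370

Answer: Convexity = 83.4944
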